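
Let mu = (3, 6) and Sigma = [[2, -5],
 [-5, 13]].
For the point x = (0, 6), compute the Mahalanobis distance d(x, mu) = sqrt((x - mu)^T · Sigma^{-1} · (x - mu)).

Step 1 — centre the observation: (x - mu) = (-3, 0).

Step 2 — invert Sigma. det(Sigma) = 2·13 - (-5)² = 1.
  Sigma^{-1} = (1/det) · [[d, -b], [-b, a]] = [[13, 5],
 [5, 2]].

Step 3 — form the quadratic (x - mu)^T · Sigma^{-1} · (x - mu):
  Sigma^{-1} · (x - mu) = (-39, -15).
  (x - mu)^T · [Sigma^{-1} · (x - mu)] = (-3)·(-39) + (0)·(-15) = 117.

Step 4 — take square root: d = √(117) ≈ 10.8167.

d(x, mu) = √(117) ≈ 10.8167


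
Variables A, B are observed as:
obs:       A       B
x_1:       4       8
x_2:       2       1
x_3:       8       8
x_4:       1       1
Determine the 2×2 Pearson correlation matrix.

Step 1 — column means:
  mean(A) = (4 + 2 + 8 + 1) / 4 = 15/4 = 3.75
  mean(B) = (8 + 1 + 8 + 1) / 4 = 18/4 = 4.5

Step 2 — sample variances and covariances s[i,j] = (1/(n-1)) · Σ_k (x_{k,i} - mean_i) · (x_{k,j} - mean_j), with n-1 = 3:
  s[A,A] = ((0.25)·(0.25) + (-1.75)·(-1.75) + (4.25)·(4.25) + (-2.75)·(-2.75)) / 3 = 28.75/3 = 9.5833
  s[A,B] = ((0.25)·(3.5) + (-1.75)·(-3.5) + (4.25)·(3.5) + (-2.75)·(-3.5)) / 3 = 31.5/3 = 10.5
  s[B,B] = ((3.5)·(3.5) + (-3.5)·(-3.5) + (3.5)·(3.5) + (-3.5)·(-3.5)) / 3 = 49/3 = 16.3333
  Sample standard deviations s_i = √(s[i,i]):
  s(A) = √(9.5833) = 3.0957
  s(B) = √(16.3333) = 4.0415

Step 3 — r_{ij} = s_{ij} / (s_i · s_j):
  r[A,A] = 1 (diagonal).
  r[A,B] = 10.5 / (3.0957 · 4.0415) = 10.5 / 12.5111 = 0.8393
  r[B,B] = 1 (diagonal).

R is symmetric with unit diagonal. Assembling:

R = [[1, 0.8393],
 [0.8393, 1]]


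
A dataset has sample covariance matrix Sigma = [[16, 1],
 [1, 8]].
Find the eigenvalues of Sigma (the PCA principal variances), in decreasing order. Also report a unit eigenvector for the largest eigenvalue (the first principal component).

Step 1 — characteristic polynomial of 2×2 Sigma:
  det(Sigma - λI) = λ² - trace · λ + det = 0.
  trace = 16 + 8 = 24, det = 16·8 - (1)² = 127.
Step 2 — discriminant:
  Δ = trace² - 4·det = 576 - 508 = 68.
Step 3 — eigenvalues:
  λ = (trace ± √Δ)/2 = (24 ± 8.2462)/2,
  λ_1 = 16.1231,  λ_2 = 7.8769.

Step 4 — unit eigenvector for λ_1: solve (Sigma - λ_1 I)v = 0. First row:
  (16 - 16.1231)·v_x + (1)·v_y = 0, i.e. (-0.1231)·v_x + (1)·v_y = 0,
  so v ∝ (b, λ_1 - a) = (1, 0.1231) = u.
  ||u|| = √((1)² + (0.1231)²) = √(1.0152) ≈ 1.0075,
  v_1 = u/||u|| ≈ (0.9925, 0.1222) (||v_1|| = 1).

λ_1 = 16.1231,  λ_2 = 7.8769;  v_1 ≈ (0.9925, 0.1222)


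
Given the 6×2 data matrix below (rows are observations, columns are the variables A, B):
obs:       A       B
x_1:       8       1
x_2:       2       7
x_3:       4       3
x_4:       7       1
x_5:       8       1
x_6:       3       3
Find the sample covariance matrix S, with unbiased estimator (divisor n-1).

Step 1 — column means:
  mean(A) = (8 + 2 + 4 + 7 + 8 + 3) / 6 = 32/6 = 5.3333
  mean(B) = (1 + 7 + 3 + 1 + 1 + 3) / 6 = 16/6 = 2.6667

Step 2 — sample covariance S[i,j] = (1/(n-1)) · Σ_k (x_{k,i} - mean_i) · (x_{k,j} - mean_j), with n-1 = 5.
  S[A,A] = ((2.6667)·(2.6667) + (-3.3333)·(-3.3333) + (-1.3333)·(-1.3333) + (1.6667)·(1.6667) + (2.6667)·(2.6667) + (-2.3333)·(-2.3333)) / 5 = 35.3333/5 = 7.0667
  S[A,B] = ((2.6667)·(-1.6667) + (-3.3333)·(4.3333) + (-1.3333)·(0.3333) + (1.6667)·(-1.6667) + (2.6667)·(-1.6667) + (-2.3333)·(0.3333)) / 5 = -27.3333/5 = -5.4667
  S[B,B] = ((-1.6667)·(-1.6667) + (4.3333)·(4.3333) + (0.3333)·(0.3333) + (-1.6667)·(-1.6667) + (-1.6667)·(-1.6667) + (0.3333)·(0.3333)) / 5 = 27.3333/5 = 5.4667

S is symmetric (S[j,i] = S[i,j]). Assembling:

S = [[7.0667, -5.4667],
 [-5.4667, 5.4667]]


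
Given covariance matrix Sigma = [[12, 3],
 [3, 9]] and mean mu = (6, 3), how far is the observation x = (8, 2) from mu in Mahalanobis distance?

Step 1 — centre the observation: (x - mu) = (2, -1).

Step 2 — invert Sigma. det(Sigma) = 12·9 - (3)² = 99.
  Sigma^{-1} = (1/det) · [[d, -b], [-b, a]] = [[0.0909, -0.0303],
 [-0.0303, 0.1212]].

Step 3 — form the quadratic (x - mu)^T · Sigma^{-1} · (x - mu):
  Sigma^{-1} · (x - mu) = (0.2121, -0.1818).
  (x - mu)^T · [Sigma^{-1} · (x - mu)] = (2)·(0.2121) + (-1)·(-0.1818) = 0.6061.

Step 4 — take square root: d = √(0.6061) ≈ 0.7785.

d(x, mu) = √(0.6061) ≈ 0.7785


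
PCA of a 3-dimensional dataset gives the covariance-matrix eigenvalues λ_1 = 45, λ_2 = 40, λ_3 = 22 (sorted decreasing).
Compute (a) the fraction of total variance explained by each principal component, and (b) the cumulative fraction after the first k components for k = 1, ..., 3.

Step 1 — total variance = trace(Sigma) = Σ λ_i = 45 + 40 + 22 = 107.

Step 2 — fraction explained by component i = λ_i / Σ λ:
  PC1: 45/107 = 0.4206
  PC2: 40/107 = 0.3738
  PC3: 22/107 = 0.2056

Step 3 — cumulative fraction after k components = (λ_1 + ... + λ_k) / Σ λ:
  k = 1: 45/107 = 0.4206
  k = 2: (45 + 40)/107 = 85/107 = 0.7944
  k = 3: (45 + 40 + 22)/107 = 107/107 = 1

Summary (fraction, with percent):

explained: PC1 0.4206 (42.06%), PC2 0.3738 (37.38%), PC3 0.2056 (20.56%);  cumulative: 0.4206, 0.7944, 1


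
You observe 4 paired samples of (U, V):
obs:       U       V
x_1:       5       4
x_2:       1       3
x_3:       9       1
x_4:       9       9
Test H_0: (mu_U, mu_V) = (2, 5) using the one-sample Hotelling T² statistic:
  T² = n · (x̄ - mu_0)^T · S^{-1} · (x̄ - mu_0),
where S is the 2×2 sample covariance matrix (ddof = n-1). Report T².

Step 1 — sample mean vector:
  mean(U) = (5 + 1 + 9 + 9) / 4 = 24/4 = 6
  mean(V) = (4 + 3 + 1 + 9) / 4 = 17/4 = 4.25
  x̄ = (6, 4.25),  deviation x̄ - mu_0 = (6, 4.25) - (2, 5) = (4, -0.75).

Step 2 — sample covariance matrix, S[i,j] = (1/(n-1)) · Σ_k (x_{k,i} - mean_i) · (x_{k,j} - mean_j), divisor n-1 = 3:
  S[U,U] = ((-1)·(-1) + (-5)·(-5) + (3)·(3) + (3)·(3)) / 3 = 44/3 = 14.6667
  S[U,V] = ((-1)·(-0.25) + (-5)·(-1.25) + (3)·(-3.25) + (3)·(4.75)) / 3 = 11/3 = 3.6667
  S[V,V] = ((-0.25)·(-0.25) + (-1.25)·(-1.25) + (-3.25)·(-3.25) + (4.75)·(4.75)) / 3 = 34.75/3 = 11.5833
  S = [[14.6667, 3.6667],
 [3.6667, 11.5833]].

Step 3 — invert S. det(S) = 14.6667·11.5833 - (3.6667)² = 156.4444.
  S^{-1} = (1/det) · [[d, -b], [-b, a]] = [[0.074, -0.0234],
 [-0.0234, 0.0938]].

Step 4 — quadratic form (x̄ - mu_0)^T · S^{-1} · (x̄ - mu_0):
  S^{-1} · (x̄ - mu_0) = (0.3137, -0.1641),
  (x̄ - mu_0)^T · [...] = (4)·(0.3137) + (-0.75)·(-0.1641) = 1.378.

Step 5 — scale by n: T² = 4 · 1.378 = 5.5121.

T² ≈ 5.5121


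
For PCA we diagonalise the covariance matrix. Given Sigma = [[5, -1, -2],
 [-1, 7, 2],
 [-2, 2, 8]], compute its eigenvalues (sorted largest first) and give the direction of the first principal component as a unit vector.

Step 1 — characteristic polynomial p(λ) = det(λI - Sigma) = λ³ - tr·λ² + c_1·λ - det, where tr = trace, c_1 = sum of the principal 2×2 minors, det = det(Sigma):
  tr = 5 + 7 + 8 = 20,
  c_1 = (5·7 - (-1)²) + (5·8 - (-2)²) + (7·8 - (2)²) = 34 + 36 + 52 = 122,
  det = 5·(7·8 - (2)²) - (-1)·((-1)·8 - (2)·(-2)) + (-2)·((-1)·(2) - 7·(-2)) = 5·(52) - (-1)·(-4) + (-2)·(12) = 232.
  So p(λ) = λ³ - 20λ² + 122λ - 232.
Step 2 — look for an integer root (rational root theorem: any rational root is an integer divisor of 232). Testing λ = 4:
  p(4) = 64 - 320 + 488 - 232 = 0  ✓
  Dividing out (λ - 4): p(λ) = (λ - 4)(λ² - 16λ + 58).
Step 3 — remaining eigenvalues from the quadratic λ² - 16λ + 58 = 0:
  Δ = 16² - 4·58 = 256 - 232 = 24,  λ = (16 ± √24)/2 = (16 ± 4.899)/2 ≈ 10.4495 or 5.5505.
  Sorted: λ_1 = 10.4495,  λ_2 = 5.5505,  λ_3 = 4  (check: sum = 20 = tr ✓).

Step 4 — unit eigenvector for λ_1 ≈ 10.4495: v spans the null space of (Sigma - λ_1 I), whose rows are
  r_1 = (-5.4495, -1, -2),  r_2 = (-1, -3.4495, 2),  r_3 = (-2, 2, -2.4495).
  v is orthogonal to every row, so take v ∝ r_1 × r_2 = ((-1)·(2) - (-2)·(-3.4495), (-2)·(-1) - (-5.4495)·(2), (-5.4495)·(-3.4495) - (-1)·(-1)) ≈ (-8.899, 12.899, 17.798).
  Rescale (multiply by -1 so the first nonzero entry is positive): u = (8.899, -12.899, -17.798).
  ||u|| = √((8.899)² + (-12.899)² + (-17.798)²) = √(562.3429) ≈ 23.7138,  v_1 = u/||u|| ≈ (0.3753, -0.5439, -0.7505) (||v_1|| = 1).

λ_1 = 10.4495,  λ_2 = 5.5505,  λ_3 = 4;  v_1 ≈ (0.3753, -0.5439, -0.7505)


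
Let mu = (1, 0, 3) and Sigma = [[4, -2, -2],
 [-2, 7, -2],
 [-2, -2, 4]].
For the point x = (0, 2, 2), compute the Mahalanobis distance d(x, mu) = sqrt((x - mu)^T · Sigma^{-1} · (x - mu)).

Step 1 — centre the observation: (x - mu) = (-1, 2, -1).

Step 2 — invert Sigma (cofactor / det for 3×3, or solve directly):
  Sigma^{-1} = [[0.6667, 0.3333, 0.5],
 [0.3333, 0.3333, 0.3333],
 [0.5, 0.3333, 0.6667]].

Step 3 — form the quadratic (x - mu)^T · Sigma^{-1} · (x - mu):
  Sigma^{-1} · (x - mu) = (-0.5, 0, -0.5).
  (x - mu)^T · [Sigma^{-1} · (x - mu)] = (-1)·(-0.5) + (2)·(0) + (-1)·(-0.5) = 1.

Step 4 — take square root: d = √(1) ≈ 1.

d(x, mu) = √(1) ≈ 1


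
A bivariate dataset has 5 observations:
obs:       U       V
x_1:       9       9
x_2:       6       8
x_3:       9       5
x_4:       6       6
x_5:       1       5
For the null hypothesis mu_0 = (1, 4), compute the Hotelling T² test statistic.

Step 1 — sample mean vector:
  mean(U) = (9 + 6 + 9 + 6 + 1) / 5 = 31/5 = 6.2
  mean(V) = (9 + 8 + 5 + 6 + 5) / 5 = 33/5 = 6.6
  x̄ = (6.2, 6.6),  deviation x̄ - mu_0 = (6.2, 6.6) - (1, 4) = (5.2, 2.6).

Step 2 — sample covariance matrix, S[i,j] = (1/(n-1)) · Σ_k (x_{k,i} - mean_i) · (x_{k,j} - mean_j), divisor n-1 = 4:
  S[U,U] = ((2.8)·(2.8) + (-0.2)·(-0.2) + (2.8)·(2.8) + (-0.2)·(-0.2) + (-5.2)·(-5.2)) / 4 = 42.8/4 = 10.7
  S[U,V] = ((2.8)·(2.4) + (-0.2)·(1.4) + (2.8)·(-1.6) + (-0.2)·(-0.6) + (-5.2)·(-1.6)) / 4 = 10.4/4 = 2.6
  S[V,V] = ((2.4)·(2.4) + (1.4)·(1.4) + (-1.6)·(-1.6) + (-0.6)·(-0.6) + (-1.6)·(-1.6)) / 4 = 13.2/4 = 3.3
  S = [[10.7, 2.6],
 [2.6, 3.3]].

Step 3 — invert S. det(S) = 10.7·3.3 - (2.6)² = 28.55.
  S^{-1} = (1/det) · [[d, -b], [-b, a]] = [[0.1156, -0.0911],
 [-0.0911, 0.3748]].

Step 4 — quadratic form (x̄ - mu_0)^T · S^{-1} · (x̄ - mu_0):
  S^{-1} · (x̄ - mu_0) = (0.3643, 0.5009),
  (x̄ - mu_0)^T · [...] = (5.2)·(0.3643) + (2.6)·(0.5009) = 3.1965.

Step 5 — scale by n: T² = 5 · 3.1965 = 15.9825.

T² ≈ 15.9825


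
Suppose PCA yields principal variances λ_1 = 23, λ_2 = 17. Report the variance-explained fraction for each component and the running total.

Step 1 — total variance = trace(Sigma) = Σ λ_i = 23 + 17 = 40.

Step 2 — fraction explained by component i = λ_i / Σ λ:
  PC1: 23/40 = 0.575
  PC2: 17/40 = 0.425

Step 3 — cumulative fraction after k components = (λ_1 + ... + λ_k) / Σ λ:
  k = 1: 23/40 = 0.575
  k = 2: (23 + 17)/40 = 40/40 = 1

Summary (fraction, with percent):

explained: PC1 0.575 (57.5%), PC2 0.425 (42.5%);  cumulative: 0.575, 1


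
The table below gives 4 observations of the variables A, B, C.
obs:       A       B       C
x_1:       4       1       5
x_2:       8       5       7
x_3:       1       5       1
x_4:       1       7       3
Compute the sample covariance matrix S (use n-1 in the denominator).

Step 1 — column means:
  mean(A) = (4 + 8 + 1 + 1) / 4 = 14/4 = 3.5
  mean(B) = (1 + 5 + 5 + 7) / 4 = 18/4 = 4.5
  mean(C) = (5 + 7 + 1 + 3) / 4 = 16/4 = 4

Step 2 — sample covariance S[i,j] = (1/(n-1)) · Σ_k (x_{k,i} - mean_i) · (x_{k,j} - mean_j), with n-1 = 3.
  S[A,A] = ((0.5)·(0.5) + (4.5)·(4.5) + (-2.5)·(-2.5) + (-2.5)·(-2.5)) / 3 = 33/3 = 11
  S[A,B] = ((0.5)·(-3.5) + (4.5)·(0.5) + (-2.5)·(0.5) + (-2.5)·(2.5)) / 3 = -7/3 = -2.3333
  S[A,C] = ((0.5)·(1) + (4.5)·(3) + (-2.5)·(-3) + (-2.5)·(-1)) / 3 = 24/3 = 8
  S[B,B] = ((-3.5)·(-3.5) + (0.5)·(0.5) + (0.5)·(0.5) + (2.5)·(2.5)) / 3 = 19/3 = 6.3333
  S[B,C] = ((-3.5)·(1) + (0.5)·(3) + (0.5)·(-3) + (2.5)·(-1)) / 3 = -6/3 = -2
  S[C,C] = ((1)·(1) + (3)·(3) + (-3)·(-3) + (-1)·(-1)) / 3 = 20/3 = 6.6667

S is symmetric (S[j,i] = S[i,j]). Assembling:

S = [[11, -2.3333, 8],
 [-2.3333, 6.3333, -2],
 [8, -2, 6.6667]]


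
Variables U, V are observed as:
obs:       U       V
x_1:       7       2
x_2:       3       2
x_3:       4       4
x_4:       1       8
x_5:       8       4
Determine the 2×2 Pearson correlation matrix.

Step 1 — column means:
  mean(U) = (7 + 3 + 4 + 1 + 8) / 5 = 23/5 = 4.6
  mean(V) = (2 + 2 + 4 + 8 + 4) / 5 = 20/5 = 4

Step 2 — sample variances and covariances s[i,j] = (1/(n-1)) · Σ_k (x_{k,i} - mean_i) · (x_{k,j} - mean_j), with n-1 = 4:
  s[U,U] = ((2.4)·(2.4) + (-1.6)·(-1.6) + (-0.6)·(-0.6) + (-3.6)·(-3.6) + (3.4)·(3.4)) / 4 = 33.2/4 = 8.3
  s[U,V] = ((2.4)·(-2) + (-1.6)·(-2) + (-0.6)·(0) + (-3.6)·(4) + (3.4)·(0)) / 4 = -16/4 = -4
  s[V,V] = ((-2)·(-2) + (-2)·(-2) + (0)·(0) + (4)·(4) + (0)·(0)) / 4 = 24/4 = 6
  Sample standard deviations s_i = √(s[i,i]):
  s(U) = √(8.3) = 2.881
  s(V) = √(6) = 2.4495

Step 3 — r_{ij} = s_{ij} / (s_i · s_j):
  r[U,U] = 1 (diagonal).
  r[U,V] = -4 / (2.881 · 2.4495) = -4 / 7.0569 = -0.5668
  r[V,V] = 1 (diagonal).

R is symmetric with unit diagonal. Assembling:

R = [[1, -0.5668],
 [-0.5668, 1]]


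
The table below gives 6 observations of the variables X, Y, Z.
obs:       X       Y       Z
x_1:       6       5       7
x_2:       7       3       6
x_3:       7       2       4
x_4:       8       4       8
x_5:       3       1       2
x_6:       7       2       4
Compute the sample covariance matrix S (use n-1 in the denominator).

Step 1 — column means:
  mean(X) = (6 + 7 + 7 + 8 + 3 + 7) / 6 = 38/6 = 6.3333
  mean(Y) = (5 + 3 + 2 + 4 + 1 + 2) / 6 = 17/6 = 2.8333
  mean(Z) = (7 + 6 + 4 + 8 + 2 + 4) / 6 = 31/6 = 5.1667

Step 2 — sample covariance S[i,j] = (1/(n-1)) · Σ_k (x_{k,i} - mean_i) · (x_{k,j} - mean_j), with n-1 = 5.
  S[X,X] = ((-0.3333)·(-0.3333) + (0.6667)·(0.6667) + (0.6667)·(0.6667) + (1.6667)·(1.6667) + (-3.3333)·(-3.3333) + (0.6667)·(0.6667)) / 5 = 15.3333/5 = 3.0667
  S[X,Y] = ((-0.3333)·(2.1667) + (0.6667)·(0.1667) + (0.6667)·(-0.8333) + (1.6667)·(1.1667) + (-3.3333)·(-1.8333) + (0.6667)·(-0.8333)) / 5 = 6.3333/5 = 1.2667
  S[X,Z] = ((-0.3333)·(1.8333) + (0.6667)·(0.8333) + (0.6667)·(-1.1667) + (1.6667)·(2.8333) + (-3.3333)·(-3.1667) + (0.6667)·(-1.1667)) / 5 = 13.6667/5 = 2.7333
  S[Y,Y] = ((2.1667)·(2.1667) + (0.1667)·(0.1667) + (-0.8333)·(-0.8333) + (1.1667)·(1.1667) + (-1.8333)·(-1.8333) + (-0.8333)·(-0.8333)) / 5 = 10.8333/5 = 2.1667
  S[Y,Z] = ((2.1667)·(1.8333) + (0.1667)·(0.8333) + (-0.8333)·(-1.1667) + (1.1667)·(2.8333) + (-1.8333)·(-3.1667) + (-0.8333)·(-1.1667)) / 5 = 15.1667/5 = 3.0333
  S[Z,Z] = ((1.8333)·(1.8333) + (0.8333)·(0.8333) + (-1.1667)·(-1.1667) + (2.8333)·(2.8333) + (-3.1667)·(-3.1667) + (-1.1667)·(-1.1667)) / 5 = 24.8333/5 = 4.9667

S is symmetric (S[j,i] = S[i,j]). Assembling:

S = [[3.0667, 1.2667, 2.7333],
 [1.2667, 2.1667, 3.0333],
 [2.7333, 3.0333, 4.9667]]


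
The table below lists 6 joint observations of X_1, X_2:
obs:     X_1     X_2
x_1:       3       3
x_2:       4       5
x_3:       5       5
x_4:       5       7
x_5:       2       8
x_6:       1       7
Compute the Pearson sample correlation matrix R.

Step 1 — column means:
  mean(X_1) = (3 + 4 + 5 + 5 + 2 + 1) / 6 = 20/6 = 3.3333
  mean(X_2) = (3 + 5 + 5 + 7 + 8 + 7) / 6 = 35/6 = 5.8333

Step 2 — sample variances and covariances s[i,j] = (1/(n-1)) · Σ_k (x_{k,i} - mean_i) · (x_{k,j} - mean_j), with n-1 = 5:
  s[X_1,X_1] = ((-0.3333)·(-0.3333) + (0.6667)·(0.6667) + (1.6667)·(1.6667) + (1.6667)·(1.6667) + (-1.3333)·(-1.3333) + (-2.3333)·(-2.3333)) / 5 = 13.3333/5 = 2.6667
  s[X_1,X_2] = ((-0.3333)·(-2.8333) + (0.6667)·(-0.8333) + (1.6667)·(-0.8333) + (1.6667)·(1.1667) + (-1.3333)·(2.1667) + (-2.3333)·(1.1667)) / 5 = -4.6667/5 = -0.9333
  s[X_2,X_2] = ((-2.8333)·(-2.8333) + (-0.8333)·(-0.8333) + (-0.8333)·(-0.8333) + (1.1667)·(1.1667) + (2.1667)·(2.1667) + (1.1667)·(1.1667)) / 5 = 16.8333/5 = 3.3667
  Sample standard deviations s_i = √(s[i,i]):
  s(X_1) = √(2.6667) = 1.633
  s(X_2) = √(3.3667) = 1.8348

Step 3 — r_{ij} = s_{ij} / (s_i · s_j):
  r[X_1,X_1] = 1 (diagonal).
  r[X_1,X_2] = -0.9333 / (1.633 · 1.8348) = -0.9333 / 2.9963 = -0.3115
  r[X_2,X_2] = 1 (diagonal).

R is symmetric with unit diagonal. Assembling:

R = [[1, -0.3115],
 [-0.3115, 1]]


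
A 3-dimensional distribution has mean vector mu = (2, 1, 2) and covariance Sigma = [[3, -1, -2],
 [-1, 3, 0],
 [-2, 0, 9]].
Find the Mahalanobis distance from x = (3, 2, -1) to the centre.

Step 1 — centre the observation: (x - mu) = (1, 1, -3).

Step 2 — invert Sigma (cofactor / det for 3×3, or solve directly):
  Sigma^{-1} = [[0.45, 0.15, 0.1],
 [0.15, 0.3833, 0.0333],
 [0.1, 0.0333, 0.1333]].

Step 3 — form the quadratic (x - mu)^T · Sigma^{-1} · (x - mu):
  Sigma^{-1} · (x - mu) = (0.3, 0.4333, -0.2667).
  (x - mu)^T · [Sigma^{-1} · (x - mu)] = (1)·(0.3) + (1)·(0.4333) + (-3)·(-0.2667) = 1.5333.

Step 4 — take square root: d = √(1.5333) ≈ 1.2383.

d(x, mu) = √(1.5333) ≈ 1.2383


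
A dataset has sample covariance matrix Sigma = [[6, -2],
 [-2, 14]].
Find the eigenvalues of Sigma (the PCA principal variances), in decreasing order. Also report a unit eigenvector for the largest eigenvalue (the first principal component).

Step 1 — characteristic polynomial of 2×2 Sigma:
  det(Sigma - λI) = λ² - trace · λ + det = 0.
  trace = 6 + 14 = 20, det = 6·14 - (-2)² = 80.
Step 2 — discriminant:
  Δ = trace² - 4·det = 400 - 320 = 80.
Step 3 — eigenvalues:
  λ = (trace ± √Δ)/2 = (20 ± 8.9443)/2,
  λ_1 = 14.4721,  λ_2 = 5.5279.

Step 4 — unit eigenvector for λ_1: solve (Sigma - λ_1 I)v = 0. First row:
  (6 - 14.4721)·v_x + (-2)·v_y = 0, i.e. (-8.4721)·v_x + (-2)·v_y = 0,
  so v ∝ (b, λ_1 - a) = (-2, 8.4721); multiply by -1 so the first entry is positive: u = (2, -8.4721).
  ||u|| = √((2)² + (-8.4721)²) = √(75.7771) ≈ 8.705,
  v_1 = u/||u|| ≈ (0.2298, -0.9732) (||v_1|| = 1).

λ_1 = 14.4721,  λ_2 = 5.5279;  v_1 ≈ (0.2298, -0.9732)


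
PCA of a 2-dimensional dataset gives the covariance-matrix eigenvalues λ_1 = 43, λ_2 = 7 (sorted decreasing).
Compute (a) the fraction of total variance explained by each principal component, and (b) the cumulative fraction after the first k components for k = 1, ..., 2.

Step 1 — total variance = trace(Sigma) = Σ λ_i = 43 + 7 = 50.

Step 2 — fraction explained by component i = λ_i / Σ λ:
  PC1: 43/50 = 0.86
  PC2: 7/50 = 0.14

Step 3 — cumulative fraction after k components = (λ_1 + ... + λ_k) / Σ λ:
  k = 1: 43/50 = 0.86
  k = 2: (43 + 7)/50 = 50/50 = 1

Summary (fraction, with percent):

explained: PC1 0.86 (86%), PC2 0.14 (14%);  cumulative: 0.86, 1


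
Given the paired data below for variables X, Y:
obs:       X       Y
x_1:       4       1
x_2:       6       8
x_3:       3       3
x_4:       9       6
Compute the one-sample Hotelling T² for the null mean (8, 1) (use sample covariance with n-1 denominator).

Step 1 — sample mean vector:
  mean(X) = (4 + 6 + 3 + 9) / 4 = 22/4 = 5.5
  mean(Y) = (1 + 8 + 3 + 6) / 4 = 18/4 = 4.5
  x̄ = (5.5, 4.5),  deviation x̄ - mu_0 = (5.5, 4.5) - (8, 1) = (-2.5, 3.5).

Step 2 — sample covariance matrix, S[i,j] = (1/(n-1)) · Σ_k (x_{k,i} - mean_i) · (x_{k,j} - mean_j), divisor n-1 = 3:
  S[X,X] = ((-1.5)·(-1.5) + (0.5)·(0.5) + (-2.5)·(-2.5) + (3.5)·(3.5)) / 3 = 21/3 = 7
  S[X,Y] = ((-1.5)·(-3.5) + (0.5)·(3.5) + (-2.5)·(-1.5) + (3.5)·(1.5)) / 3 = 16/3 = 5.3333
  S[Y,Y] = ((-3.5)·(-3.5) + (3.5)·(3.5) + (-1.5)·(-1.5) + (1.5)·(1.5)) / 3 = 29/3 = 9.6667
  S = [[7, 5.3333],
 [5.3333, 9.6667]].

Step 3 — invert S. det(S) = 7·9.6667 - (5.3333)² = 39.2222.
  S^{-1} = (1/det) · [[d, -b], [-b, a]] = [[0.2465, -0.136],
 [-0.136, 0.1785]].

Step 4 — quadratic form (x̄ - mu_0)^T · S^{-1} · (x̄ - mu_0):
  S^{-1} · (x̄ - mu_0) = (-1.0921, 0.9646),
  (x̄ - mu_0)^T · [...] = (-2.5)·(-1.0921) + (3.5)·(0.9646) = 6.1062.

Step 5 — scale by n: T² = 4 · 6.1062 = 24.4249.

T² ≈ 24.4249


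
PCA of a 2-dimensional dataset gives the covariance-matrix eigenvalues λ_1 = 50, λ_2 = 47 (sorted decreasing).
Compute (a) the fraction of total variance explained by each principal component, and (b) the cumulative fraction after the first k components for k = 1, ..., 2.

Step 1 — total variance = trace(Sigma) = Σ λ_i = 50 + 47 = 97.

Step 2 — fraction explained by component i = λ_i / Σ λ:
  PC1: 50/97 = 0.5155
  PC2: 47/97 = 0.4845

Step 3 — cumulative fraction after k components = (λ_1 + ... + λ_k) / Σ λ:
  k = 1: 50/97 = 0.5155
  k = 2: (50 + 47)/97 = 97/97 = 1

Summary (fraction, with percent):

explained: PC1 0.5155 (51.55%), PC2 0.4845 (48.45%);  cumulative: 0.5155, 1


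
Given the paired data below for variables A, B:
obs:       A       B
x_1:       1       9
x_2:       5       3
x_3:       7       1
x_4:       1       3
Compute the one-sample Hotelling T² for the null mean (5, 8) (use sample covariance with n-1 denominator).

Step 1 — sample mean vector:
  mean(A) = (1 + 5 + 7 + 1) / 4 = 14/4 = 3.5
  mean(B) = (9 + 3 + 1 + 3) / 4 = 16/4 = 4
  x̄ = (3.5, 4),  deviation x̄ - mu_0 = (3.5, 4) - (5, 8) = (-1.5, -4).

Step 2 — sample covariance matrix, S[i,j] = (1/(n-1)) · Σ_k (x_{k,i} - mean_i) · (x_{k,j} - mean_j), divisor n-1 = 3:
  S[A,A] = ((-2.5)·(-2.5) + (1.5)·(1.5) + (3.5)·(3.5) + (-2.5)·(-2.5)) / 3 = 27/3 = 9
  S[A,B] = ((-2.5)·(5) + (1.5)·(-1) + (3.5)·(-3) + (-2.5)·(-1)) / 3 = -22/3 = -7.3333
  S[B,B] = ((5)·(5) + (-1)·(-1) + (-3)·(-3) + (-1)·(-1)) / 3 = 36/3 = 12
  S = [[9, -7.3333],
 [-7.3333, 12]].

Step 3 — invert S. det(S) = 9·12 - (-7.3333)² = 54.2222.
  S^{-1} = (1/det) · [[d, -b], [-b, a]] = [[0.2213, 0.1352],
 [0.1352, 0.166]].

Step 4 — quadratic form (x̄ - mu_0)^T · S^{-1} · (x̄ - mu_0):
  S^{-1} · (x̄ - mu_0) = (-0.873, -0.8668),
  (x̄ - mu_0)^T · [...] = (-1.5)·(-0.873) + (-4)·(-0.8668) = 4.7766.

Step 5 — scale by n: T² = 4 · 4.7766 = 19.1066.

T² ≈ 19.1066


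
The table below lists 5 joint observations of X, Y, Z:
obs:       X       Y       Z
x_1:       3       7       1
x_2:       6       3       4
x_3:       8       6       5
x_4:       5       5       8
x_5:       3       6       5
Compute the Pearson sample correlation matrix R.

Step 1 — column means:
  mean(X) = (3 + 6 + 8 + 5 + 3) / 5 = 25/5 = 5
  mean(Y) = (7 + 3 + 6 + 5 + 6) / 5 = 27/5 = 5.4
  mean(Z) = (1 + 4 + 5 + 8 + 5) / 5 = 23/5 = 4.6

Step 2 — sample variances and covariances s[i,j] = (1/(n-1)) · Σ_k (x_{k,i} - mean_i) · (x_{k,j} - mean_j), with n-1 = 4:
  s[X,X] = ((-2)·(-2) + (1)·(1) + (3)·(3) + (0)·(0) + (-2)·(-2)) / 4 = 18/4 = 4.5
  s[X,Y] = ((-2)·(1.6) + (1)·(-2.4) + (3)·(0.6) + (0)·(-0.4) + (-2)·(0.6)) / 4 = -5/4 = -1.25
  s[X,Z] = ((-2)·(-3.6) + (1)·(-0.6) + (3)·(0.4) + (0)·(3.4) + (-2)·(0.4)) / 4 = 7/4 = 1.75
  s[Y,Y] = ((1.6)·(1.6) + (-2.4)·(-2.4) + (0.6)·(0.6) + (-0.4)·(-0.4) + (0.6)·(0.6)) / 4 = 9.2/4 = 2.3
  s[Y,Z] = ((1.6)·(-3.6) + (-2.4)·(-0.6) + (0.6)·(0.4) + (-0.4)·(3.4) + (0.6)·(0.4)) / 4 = -5.2/4 = -1.3
  s[Z,Z] = ((-3.6)·(-3.6) + (-0.6)·(-0.6) + (0.4)·(0.4) + (3.4)·(3.4) + (0.4)·(0.4)) / 4 = 25.2/4 = 6.3
  Sample standard deviations s_i = √(s[i,i]):
  s(X) = √(4.5) = 2.1213
  s(Y) = √(2.3) = 1.5166
  s(Z) = √(6.3) = 2.51

Step 3 — r_{ij} = s_{ij} / (s_i · s_j):
  r[X,X] = 1 (diagonal).
  r[X,Y] = -1.25 / (2.1213 · 1.5166) = -1.25 / 3.2171 = -0.3885
  r[X,Z] = 1.75 / (2.1213 · 2.51) = 1.75 / 5.3245 = 0.3287
  r[Y,Y] = 1 (diagonal).
  r[Y,Z] = -1.3 / (1.5166 · 2.51) = -1.3 / 3.8066 = -0.3415
  r[Z,Z] = 1 (diagonal).

R is symmetric with unit diagonal. Assembling:

R = [[1, -0.3885, 0.3287],
 [-0.3885, 1, -0.3415],
 [0.3287, -0.3415, 1]]


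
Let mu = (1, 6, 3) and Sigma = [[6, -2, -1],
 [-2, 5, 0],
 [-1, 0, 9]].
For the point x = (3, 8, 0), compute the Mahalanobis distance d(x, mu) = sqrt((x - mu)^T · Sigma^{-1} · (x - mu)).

Step 1 — centre the observation: (x - mu) = (2, 2, -3).

Step 2 — invert Sigma (cofactor / det for 3×3, or solve directly):
  Sigma^{-1} = [[0.1965, 0.0786, 0.0218],
 [0.0786, 0.2314, 0.0087],
 [0.0218, 0.0087, 0.1135]].

Step 3 — form the quadratic (x - mu)^T · Sigma^{-1} · (x - mu):
  Sigma^{-1} · (x - mu) = (0.4847, 0.5939, -0.2795).
  (x - mu)^T · [Sigma^{-1} · (x - mu)] = (2)·(0.4847) + (2)·(0.5939) + (-3)·(-0.2795) = 2.9956.

Step 4 — take square root: d = √(2.9956) ≈ 1.7308.

d(x, mu) = √(2.9956) ≈ 1.7308


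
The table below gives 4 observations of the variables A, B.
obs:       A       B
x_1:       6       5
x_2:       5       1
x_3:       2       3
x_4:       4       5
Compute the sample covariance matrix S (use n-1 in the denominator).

Step 1 — column means:
  mean(A) = (6 + 5 + 2 + 4) / 4 = 17/4 = 4.25
  mean(B) = (5 + 1 + 3 + 5) / 4 = 14/4 = 3.5

Step 2 — sample covariance S[i,j] = (1/(n-1)) · Σ_k (x_{k,i} - mean_i) · (x_{k,j} - mean_j), with n-1 = 3.
  S[A,A] = ((1.75)·(1.75) + (0.75)·(0.75) + (-2.25)·(-2.25) + (-0.25)·(-0.25)) / 3 = 8.75/3 = 2.9167
  S[A,B] = ((1.75)·(1.5) + (0.75)·(-2.5) + (-2.25)·(-0.5) + (-0.25)·(1.5)) / 3 = 1.5/3 = 0.5
  S[B,B] = ((1.5)·(1.5) + (-2.5)·(-2.5) + (-0.5)·(-0.5) + (1.5)·(1.5)) / 3 = 11/3 = 3.6667

S is symmetric (S[j,i] = S[i,j]). Assembling:

S = [[2.9167, 0.5],
 [0.5, 3.6667]]


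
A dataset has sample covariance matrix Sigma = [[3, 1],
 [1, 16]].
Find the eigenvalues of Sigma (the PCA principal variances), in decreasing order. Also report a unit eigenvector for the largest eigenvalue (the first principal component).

Step 1 — characteristic polynomial of 2×2 Sigma:
  det(Sigma - λI) = λ² - trace · λ + det = 0.
  trace = 3 + 16 = 19, det = 3·16 - (1)² = 47.
Step 2 — discriminant:
  Δ = trace² - 4·det = 361 - 188 = 173.
Step 3 — eigenvalues:
  λ = (trace ± √Δ)/2 = (19 ± 13.1529)/2,
  λ_1 = 16.0765,  λ_2 = 2.9235.

Step 4 — unit eigenvector for λ_1: solve (Sigma - λ_1 I)v = 0. First row:
  (3 - 16.0765)·v_x + (1)·v_y = 0, i.e. (-13.0765)·v_x + (1)·v_y = 0,
  so v ∝ (b, λ_1 - a) = (1, 13.0765) = u.
  ||u|| = √((1)² + (13.0765)²) = √(171.9942) ≈ 13.1147,
  v_1 = u/||u|| ≈ (0.0763, 0.9971) (||v_1|| = 1).

λ_1 = 16.0765,  λ_2 = 2.9235;  v_1 ≈ (0.0763, 0.9971)


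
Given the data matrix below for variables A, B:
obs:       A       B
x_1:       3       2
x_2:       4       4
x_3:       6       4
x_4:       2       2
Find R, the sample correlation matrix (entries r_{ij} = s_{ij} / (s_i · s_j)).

Step 1 — column means:
  mean(A) = (3 + 4 + 6 + 2) / 4 = 15/4 = 3.75
  mean(B) = (2 + 4 + 4 + 2) / 4 = 12/4 = 3

Step 2 — sample variances and covariances s[i,j] = (1/(n-1)) · Σ_k (x_{k,i} - mean_i) · (x_{k,j} - mean_j), with n-1 = 3:
  s[A,A] = ((-0.75)·(-0.75) + (0.25)·(0.25) + (2.25)·(2.25) + (-1.75)·(-1.75)) / 3 = 8.75/3 = 2.9167
  s[A,B] = ((-0.75)·(-1) + (0.25)·(1) + (2.25)·(1) + (-1.75)·(-1)) / 3 = 5/3 = 1.6667
  s[B,B] = ((-1)·(-1) + (1)·(1) + (1)·(1) + (-1)·(-1)) / 3 = 4/3 = 1.3333
  Sample standard deviations s_i = √(s[i,i]):
  s(A) = √(2.9167) = 1.7078
  s(B) = √(1.3333) = 1.1547

Step 3 — r_{ij} = s_{ij} / (s_i · s_j):
  r[A,A] = 1 (diagonal).
  r[A,B] = 1.6667 / (1.7078 · 1.1547) = 1.6667 / 1.972 = 0.8452
  r[B,B] = 1 (diagonal).

R is symmetric with unit diagonal. Assembling:

R = [[1, 0.8452],
 [0.8452, 1]]


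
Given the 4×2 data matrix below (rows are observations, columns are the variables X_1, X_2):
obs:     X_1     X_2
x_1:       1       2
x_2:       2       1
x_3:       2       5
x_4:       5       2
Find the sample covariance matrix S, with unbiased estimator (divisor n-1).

Step 1 — column means:
  mean(X_1) = (1 + 2 + 2 + 5) / 4 = 10/4 = 2.5
  mean(X_2) = (2 + 1 + 5 + 2) / 4 = 10/4 = 2.5

Step 2 — sample covariance S[i,j] = (1/(n-1)) · Σ_k (x_{k,i} - mean_i) · (x_{k,j} - mean_j), with n-1 = 3.
  S[X_1,X_1] = ((-1.5)·(-1.5) + (-0.5)·(-0.5) + (-0.5)·(-0.5) + (2.5)·(2.5)) / 3 = 9/3 = 3
  S[X_1,X_2] = ((-1.5)·(-0.5) + (-0.5)·(-1.5) + (-0.5)·(2.5) + (2.5)·(-0.5)) / 3 = -1/3 = -0.3333
  S[X_2,X_2] = ((-0.5)·(-0.5) + (-1.5)·(-1.5) + (2.5)·(2.5) + (-0.5)·(-0.5)) / 3 = 9/3 = 3

S is symmetric (S[j,i] = S[i,j]). Assembling:

S = [[3, -0.3333],
 [-0.3333, 3]]


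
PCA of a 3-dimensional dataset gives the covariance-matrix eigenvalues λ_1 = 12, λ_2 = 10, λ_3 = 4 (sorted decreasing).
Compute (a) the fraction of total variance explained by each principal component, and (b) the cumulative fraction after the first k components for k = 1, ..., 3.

Step 1 — total variance = trace(Sigma) = Σ λ_i = 12 + 10 + 4 = 26.

Step 2 — fraction explained by component i = λ_i / Σ λ:
  PC1: 12/26 = 0.4615
  PC2: 10/26 = 0.3846
  PC3: 4/26 = 0.1538

Step 3 — cumulative fraction after k components = (λ_1 + ... + λ_k) / Σ λ:
  k = 1: 12/26 = 0.4615
  k = 2: (12 + 10)/26 = 22/26 = 0.8462
  k = 3: (12 + 10 + 4)/26 = 26/26 = 1

Summary (fraction, with percent):

explained: PC1 0.4615 (46.15%), PC2 0.3846 (38.46%), PC3 0.1538 (15.38%);  cumulative: 0.4615, 0.8462, 1


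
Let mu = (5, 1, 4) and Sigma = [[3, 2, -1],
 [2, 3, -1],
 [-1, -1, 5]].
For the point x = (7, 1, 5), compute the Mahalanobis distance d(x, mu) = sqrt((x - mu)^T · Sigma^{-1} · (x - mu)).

Step 1 — centre the observation: (x - mu) = (2, 0, 1).

Step 2 — invert Sigma (cofactor / det for 3×3, or solve directly):
  Sigma^{-1} = [[0.6087, -0.3913, 0.0435],
 [-0.3913, 0.6087, 0.0435],
 [0.0435, 0.0435, 0.2174]].

Step 3 — form the quadratic (x - mu)^T · Sigma^{-1} · (x - mu):
  Sigma^{-1} · (x - mu) = (1.2609, -0.7391, 0.3043).
  (x - mu)^T · [Sigma^{-1} · (x - mu)] = (2)·(1.2609) + (0)·(-0.7391) + (1)·(0.3043) = 2.8261.

Step 4 — take square root: d = √(2.8261) ≈ 1.6811.

d(x, mu) = √(2.8261) ≈ 1.6811


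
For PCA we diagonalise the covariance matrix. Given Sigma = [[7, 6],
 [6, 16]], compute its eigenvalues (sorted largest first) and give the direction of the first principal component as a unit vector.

Step 1 — characteristic polynomial of 2×2 Sigma:
  det(Sigma - λI) = λ² - trace · λ + det = 0.
  trace = 7 + 16 = 23, det = 7·16 - (6)² = 76.
Step 2 — discriminant:
  Δ = trace² - 4·det = 529 - 304 = 225.
Step 3 — eigenvalues:
  λ = (trace ± √Δ)/2 = (23 ± 15)/2,
  λ_1 = 19,  λ_2 = 4.

Step 4 — unit eigenvector for λ_1: solve (Sigma - λ_1 I)v = 0. First row:
  (7 - 19)·v_x + (6)·v_y = 0, i.e. (-12)·v_x + (6)·v_y = 0,
  so v ∝ (b, λ_1 - a) = (6, 12) = u.
  ||u|| = √((6)² + (12)²) = √(180) ≈ 13.4164,
  v_1 = u/||u|| ≈ (0.4472, 0.8944) (||v_1|| = 1).

λ_1 = 19,  λ_2 = 4;  v_1 ≈ (0.4472, 0.8944)


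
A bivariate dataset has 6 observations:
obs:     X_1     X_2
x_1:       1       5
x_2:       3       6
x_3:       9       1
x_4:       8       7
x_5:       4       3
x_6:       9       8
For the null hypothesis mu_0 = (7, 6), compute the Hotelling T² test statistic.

Step 1 — sample mean vector:
  mean(X_1) = (1 + 3 + 9 + 8 + 4 + 9) / 6 = 34/6 = 5.6667
  mean(X_2) = (5 + 6 + 1 + 7 + 3 + 8) / 6 = 30/6 = 5
  x̄ = (5.6667, 5),  deviation x̄ - mu_0 = (5.6667, 5) - (7, 6) = (-1.3333, -1).

Step 2 — sample covariance matrix, S[i,j] = (1/(n-1)) · Σ_k (x_{k,i} - mean_i) · (x_{k,j} - mean_j), divisor n-1 = 5:
  S[X_1,X_1] = ((-4.6667)·(-4.6667) + (-2.6667)·(-2.6667) + (3.3333)·(3.3333) + (2.3333)·(2.3333) + (-1.6667)·(-1.6667) + (3.3333)·(3.3333)) / 5 = 59.3333/5 = 11.8667
  S[X_1,X_2] = ((-4.6667)·(0) + (-2.6667)·(1) + (3.3333)·(-4) + (2.3333)·(2) + (-1.6667)·(-2) + (3.3333)·(3)) / 5 = 2/5 = 0.4
  S[X_2,X_2] = ((0)·(0) + (1)·(1) + (-4)·(-4) + (2)·(2) + (-2)·(-2) + (3)·(3)) / 5 = 34/5 = 6.8
  S = [[11.8667, 0.4],
 [0.4, 6.8]].

Step 3 — invert S. det(S) = 11.8667·6.8 - (0.4)² = 80.5333.
  S^{-1} = (1/det) · [[d, -b], [-b, a]] = [[0.0844, -0.005],
 [-0.005, 0.1474]].

Step 4 — quadratic form (x̄ - mu_0)^T · S^{-1} · (x̄ - mu_0):
  S^{-1} · (x̄ - mu_0) = (-0.1076, -0.1407),
  (x̄ - mu_0)^T · [...] = (-1.3333)·(-0.1076) + (-1)·(-0.1407) = 0.2842.

Step 5 — scale by n: T² = 6 · 0.2842 = 1.7053.

T² ≈ 1.7053


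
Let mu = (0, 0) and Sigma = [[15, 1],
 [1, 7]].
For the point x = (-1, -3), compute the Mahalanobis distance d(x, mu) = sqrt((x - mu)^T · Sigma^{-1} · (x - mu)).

Step 1 — centre the observation: (x - mu) = (-1, -3).

Step 2 — invert Sigma. det(Sigma) = 15·7 - (1)² = 104.
  Sigma^{-1} = (1/det) · [[d, -b], [-b, a]] = [[0.0673, -0.0096],
 [-0.0096, 0.1442]].

Step 3 — form the quadratic (x - mu)^T · Sigma^{-1} · (x - mu):
  Sigma^{-1} · (x - mu) = (-0.0385, -0.4231).
  (x - mu)^T · [Sigma^{-1} · (x - mu)] = (-1)·(-0.0385) + (-3)·(-0.4231) = 1.3077.

Step 4 — take square root: d = √(1.3077) ≈ 1.1435.

d(x, mu) = √(1.3077) ≈ 1.1435


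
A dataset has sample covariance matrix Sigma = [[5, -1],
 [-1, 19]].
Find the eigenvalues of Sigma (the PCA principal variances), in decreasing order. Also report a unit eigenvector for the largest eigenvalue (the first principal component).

Step 1 — characteristic polynomial of 2×2 Sigma:
  det(Sigma - λI) = λ² - trace · λ + det = 0.
  trace = 5 + 19 = 24, det = 5·19 - (-1)² = 94.
Step 2 — discriminant:
  Δ = trace² - 4·det = 576 - 376 = 200.
Step 3 — eigenvalues:
  λ = (trace ± √Δ)/2 = (24 ± 14.1421)/2,
  λ_1 = 19.0711,  λ_2 = 4.9289.

Step 4 — unit eigenvector for λ_1: solve (Sigma - λ_1 I)v = 0. First row:
  (5 - 19.0711)·v_x + (-1)·v_y = 0, i.e. (-14.0711)·v_x + (-1)·v_y = 0,
  so v ∝ (b, λ_1 - a) = (-1, 14.0711); multiply by -1 so the first entry is positive: u = (1, -14.0711).
  ||u|| = √((1)² + (-14.0711)²) = √(198.9949) ≈ 14.1066,
  v_1 = u/||u|| ≈ (0.0709, -0.9975) (||v_1|| = 1).

λ_1 = 19.0711,  λ_2 = 4.9289;  v_1 ≈ (0.0709, -0.9975)


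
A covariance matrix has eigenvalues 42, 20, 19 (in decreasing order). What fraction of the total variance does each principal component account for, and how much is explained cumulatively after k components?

Step 1 — total variance = trace(Sigma) = Σ λ_i = 42 + 20 + 19 = 81.

Step 2 — fraction explained by component i = λ_i / Σ λ:
  PC1: 42/81 = 0.5185
  PC2: 20/81 = 0.2469
  PC3: 19/81 = 0.2346

Step 3 — cumulative fraction after k components = (λ_1 + ... + λ_k) / Σ λ:
  k = 1: 42/81 = 0.5185
  k = 2: (42 + 20)/81 = 62/81 = 0.7654
  k = 3: (42 + 20 + 19)/81 = 81/81 = 1

Summary (fraction, with percent):

explained: PC1 0.5185 (51.85%), PC2 0.2469 (24.69%), PC3 0.2346 (23.46%);  cumulative: 0.5185, 0.7654, 1


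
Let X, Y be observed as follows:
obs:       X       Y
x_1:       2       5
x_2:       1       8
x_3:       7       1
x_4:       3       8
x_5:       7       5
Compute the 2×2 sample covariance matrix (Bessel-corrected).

Step 1 — column means:
  mean(X) = (2 + 1 + 7 + 3 + 7) / 5 = 20/5 = 4
  mean(Y) = (5 + 8 + 1 + 8 + 5) / 5 = 27/5 = 5.4

Step 2 — sample covariance S[i,j] = (1/(n-1)) · Σ_k (x_{k,i} - mean_i) · (x_{k,j} - mean_j), with n-1 = 4.
  S[X,X] = ((-2)·(-2) + (-3)·(-3) + (3)·(3) + (-1)·(-1) + (3)·(3)) / 4 = 32/4 = 8
  S[X,Y] = ((-2)·(-0.4) + (-3)·(2.6) + (3)·(-4.4) + (-1)·(2.6) + (3)·(-0.4)) / 4 = -24/4 = -6
  S[Y,Y] = ((-0.4)·(-0.4) + (2.6)·(2.6) + (-4.4)·(-4.4) + (2.6)·(2.6) + (-0.4)·(-0.4)) / 4 = 33.2/4 = 8.3

S is symmetric (S[j,i] = S[i,j]). Assembling:

S = [[8, -6],
 [-6, 8.3]]


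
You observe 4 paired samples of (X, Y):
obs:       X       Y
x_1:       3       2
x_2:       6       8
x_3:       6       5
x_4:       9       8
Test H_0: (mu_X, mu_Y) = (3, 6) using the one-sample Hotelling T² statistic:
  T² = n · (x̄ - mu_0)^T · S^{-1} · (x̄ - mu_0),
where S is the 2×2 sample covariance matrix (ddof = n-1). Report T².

Step 1 — sample mean vector:
  mean(X) = (3 + 6 + 6 + 9) / 4 = 24/4 = 6
  mean(Y) = (2 + 8 + 5 + 8) / 4 = 23/4 = 5.75
  x̄ = (6, 5.75),  deviation x̄ - mu_0 = (6, 5.75) - (3, 6) = (3, -0.25).

Step 2 — sample covariance matrix, S[i,j] = (1/(n-1)) · Σ_k (x_{k,i} - mean_i) · (x_{k,j} - mean_j), divisor n-1 = 3:
  S[X,X] = ((-3)·(-3) + (0)·(0) + (0)·(0) + (3)·(3)) / 3 = 18/3 = 6
  S[X,Y] = ((-3)·(-3.75) + (0)·(2.25) + (0)·(-0.75) + (3)·(2.25)) / 3 = 18/3 = 6
  S[Y,Y] = ((-3.75)·(-3.75) + (2.25)·(2.25) + (-0.75)·(-0.75) + (2.25)·(2.25)) / 3 = 24.75/3 = 8.25
  S = [[6, 6],
 [6, 8.25]].

Step 3 — invert S. det(S) = 6·8.25 - (6)² = 13.5.
  S^{-1} = (1/det) · [[d, -b], [-b, a]] = [[0.6111, -0.4444],
 [-0.4444, 0.4444]].

Step 4 — quadratic form (x̄ - mu_0)^T · S^{-1} · (x̄ - mu_0):
  S^{-1} · (x̄ - mu_0) = (1.9444, -1.4444),
  (x̄ - mu_0)^T · [...] = (3)·(1.9444) + (-0.25)·(-1.4444) = 6.1944.

Step 5 — scale by n: T² = 4 · 6.1944 = 24.7778.

T² ≈ 24.7778


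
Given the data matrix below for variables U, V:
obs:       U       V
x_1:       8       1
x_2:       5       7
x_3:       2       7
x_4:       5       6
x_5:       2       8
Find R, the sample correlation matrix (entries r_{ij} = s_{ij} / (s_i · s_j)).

Step 1 — column means:
  mean(U) = (8 + 5 + 2 + 5 + 2) / 5 = 22/5 = 4.4
  mean(V) = (1 + 7 + 7 + 6 + 8) / 5 = 29/5 = 5.8

Step 2 — sample variances and covariances s[i,j] = (1/(n-1)) · Σ_k (x_{k,i} - mean_i) · (x_{k,j} - mean_j), with n-1 = 4:
  s[U,U] = ((3.6)·(3.6) + (0.6)·(0.6) + (-2.4)·(-2.4) + (0.6)·(0.6) + (-2.4)·(-2.4)) / 4 = 25.2/4 = 6.3
  s[U,V] = ((3.6)·(-4.8) + (0.6)·(1.2) + (-2.4)·(1.2) + (0.6)·(0.2) + (-2.4)·(2.2)) / 4 = -24.6/4 = -6.15
  s[V,V] = ((-4.8)·(-4.8) + (1.2)·(1.2) + (1.2)·(1.2) + (0.2)·(0.2) + (2.2)·(2.2)) / 4 = 30.8/4 = 7.7
  Sample standard deviations s_i = √(s[i,i]):
  s(U) = √(6.3) = 2.51
  s(V) = √(7.7) = 2.7749

Step 3 — r_{ij} = s_{ij} / (s_i · s_j):
  r[U,U] = 1 (diagonal).
  r[U,V] = -6.15 / (2.51 · 2.7749) = -6.15 / 6.9649 = -0.883
  r[V,V] = 1 (diagonal).

R is symmetric with unit diagonal. Assembling:

R = [[1, -0.883],
 [-0.883, 1]]


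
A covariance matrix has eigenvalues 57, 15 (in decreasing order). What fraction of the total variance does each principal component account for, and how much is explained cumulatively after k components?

Step 1 — total variance = trace(Sigma) = Σ λ_i = 57 + 15 = 72.

Step 2 — fraction explained by component i = λ_i / Σ λ:
  PC1: 57/72 = 0.7917
  PC2: 15/72 = 0.2083

Step 3 — cumulative fraction after k components = (λ_1 + ... + λ_k) / Σ λ:
  k = 1: 57/72 = 0.7917
  k = 2: (57 + 15)/72 = 72/72 = 1

Summary (fraction, with percent):

explained: PC1 0.7917 (79.17%), PC2 0.2083 (20.83%);  cumulative: 0.7917, 1


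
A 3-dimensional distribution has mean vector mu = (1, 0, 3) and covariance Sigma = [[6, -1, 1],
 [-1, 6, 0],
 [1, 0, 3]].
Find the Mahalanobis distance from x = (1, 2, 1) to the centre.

Step 1 — centre the observation: (x - mu) = (0, 2, -2).

Step 2 — invert Sigma (cofactor / det for 3×3, or solve directly):
  Sigma^{-1} = [[0.1818, 0.0303, -0.0606],
 [0.0303, 0.1717, -0.0101],
 [-0.0606, -0.0101, 0.3535]].

Step 3 — form the quadratic (x - mu)^T · Sigma^{-1} · (x - mu):
  Sigma^{-1} · (x - mu) = (0.1818, 0.3636, -0.7273).
  (x - mu)^T · [Sigma^{-1} · (x - mu)] = (0)·(0.1818) + (2)·(0.3636) + (-2)·(-0.7273) = 2.1818.

Step 4 — take square root: d = √(2.1818) ≈ 1.4771.

d(x, mu) = √(2.1818) ≈ 1.4771


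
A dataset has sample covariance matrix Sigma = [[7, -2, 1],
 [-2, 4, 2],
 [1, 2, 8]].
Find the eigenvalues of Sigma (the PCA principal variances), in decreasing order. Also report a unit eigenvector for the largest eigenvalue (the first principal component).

Step 1 — characteristic polynomial p(λ) = det(λI - Sigma) = λ³ - tr·λ² + c_1·λ - det, where tr = trace, c_1 = sum of the principal 2×2 minors, det = det(Sigma):
  tr = 7 + 4 + 8 = 19,
  c_1 = (7·4 - (-2)²) + (7·8 - (1)²) + (4·8 - (2)²) = 24 + 55 + 28 = 107,
  det = 7·(4·8 - (2)²) - (-2)·((-2)·8 - (2)·(1)) + (1)·((-2)·(2) - 4·(1)) = 7·(28) - (-2)·(-18) + (1)·(-8) = 152.
  So p(λ) = λ³ - 19λ² + 107λ - 152.
Step 2 — look for an integer root (rational root theorem: any rational root is an integer divisor of 152). Testing λ = 8:
  p(8) = 512 - 1216 + 856 - 152 = 0  ✓
  Dividing out (λ - 8): p(λ) = (λ - 8)(λ² - 11λ + 19).
Step 3 — remaining eigenvalues from the quadratic λ² - 11λ + 19 = 0:
  Δ = 11² - 4·19 = 121 - 76 = 45,  λ = (11 ± √45)/2 = (11 ± 6.7082)/2 ≈ 8.8541 or 2.1459.
  Sorted: λ_1 = 8.8541,  λ_2 = 8,  λ_3 = 2.1459  (check: sum = 19 = tr ✓).

Step 4 — unit eigenvector for λ_1 ≈ 8.8541: v spans the null space of (Sigma - λ_1 I), whose rows are
  r_1 = (-1.8541, -2, 1),  r_2 = (-2, -4.8541, 2),  r_3 = (1, 2, -0.8541).
  v is orthogonal to every row, so take v ∝ r_1 × r_2 = ((-2)·(2) - (1)·(-4.8541), (1)·(-2) - (-1.8541)·(2), (-1.8541)·(-4.8541) - (-2)·(-2)) ≈ (0.8541, 1.7082, 5).
  Let u = (0.8541, 1.7082, 5).
  ||u|| = √((0.8541)² + (1.7082)² + (5)²) = √(28.6475) ≈ 5.3523,  v_1 = u/||u|| ≈ (0.1596, 0.3192, 0.9342) (||v_1|| = 1).

λ_1 = 8.8541,  λ_2 = 8,  λ_3 = 2.1459;  v_1 ≈ (0.1596, 0.3192, 0.9342)
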